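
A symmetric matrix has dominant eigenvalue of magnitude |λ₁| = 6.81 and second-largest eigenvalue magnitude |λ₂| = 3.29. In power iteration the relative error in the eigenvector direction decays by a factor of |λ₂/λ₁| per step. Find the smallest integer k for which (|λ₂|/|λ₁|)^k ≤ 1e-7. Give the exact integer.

|λ₂/λ₁| = 3.29/6.81 = 0.48311
Need k ≥ ln(1e-7) / ln(0.48311) = -16.1181 / -0.7275 ≈ 22.155
Smallest integer k satisfying the bound: 23

23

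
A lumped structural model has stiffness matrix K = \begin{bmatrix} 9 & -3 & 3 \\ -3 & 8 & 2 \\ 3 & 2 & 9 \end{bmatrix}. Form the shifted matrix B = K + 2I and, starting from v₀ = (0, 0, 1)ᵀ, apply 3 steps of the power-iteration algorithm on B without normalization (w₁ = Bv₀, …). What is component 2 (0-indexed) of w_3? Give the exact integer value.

B = K + 2I has rows (11, -3, 3); (-3, 10, 2); (3, 2, 11)
w1 = Bv₀ = (11·0 + (-3)·0 + 3·1; (-3)·0 + 10·0 + 2·1; 3·0 + 2·0 + 11·1) = (3, 2, 11)
w2 = Bw1 = (11·3 + (-3)·2 + 3·11; (-3)·3 + 10·2 + 2·11; 3·3 + 2·2 + 11·11) = (60, 33, 134)
w3 = Bw2 = (963, 418, 1720)
Requested component of w3: 1720

1720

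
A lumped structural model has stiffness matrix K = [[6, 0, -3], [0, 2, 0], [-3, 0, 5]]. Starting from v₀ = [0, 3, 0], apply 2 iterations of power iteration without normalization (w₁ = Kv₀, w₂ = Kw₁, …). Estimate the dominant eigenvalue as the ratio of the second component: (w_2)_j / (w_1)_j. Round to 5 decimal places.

2.00000

w1 = Kv₀ = (0, 6, 0)
w2 = Kw1 = (0, 12, 0)
Ratio at component: 12 / 6 = 2.00000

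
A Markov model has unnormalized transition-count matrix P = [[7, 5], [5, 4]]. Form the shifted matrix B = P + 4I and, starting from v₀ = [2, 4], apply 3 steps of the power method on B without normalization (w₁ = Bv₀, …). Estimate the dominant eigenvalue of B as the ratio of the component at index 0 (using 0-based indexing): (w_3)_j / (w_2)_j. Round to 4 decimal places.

15.0625

B = P + 4I has rows (11, 5); (5, 8)
w1 = Bv₀ = (11·2 + 5·4; 5·2 + 8·4) = (42, 42)
w2 = Bw1 = (11·42 + 5·42; 5·42 + 8·42) = (672, 546)
w3 = Bw2 = (10122, 7728)
Ratio: 10122/672 = 15.0625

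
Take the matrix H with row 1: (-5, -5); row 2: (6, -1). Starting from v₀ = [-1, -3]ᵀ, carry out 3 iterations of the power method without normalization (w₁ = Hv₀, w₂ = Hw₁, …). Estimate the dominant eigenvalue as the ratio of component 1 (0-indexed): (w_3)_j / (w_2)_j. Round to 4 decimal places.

w1 = Hv₀ = ((-5)·(-1) + (-5)·(-3); 6·(-1) + (-1)·(-3)) = (20, -3)
w2 = Hw1 = ((-5)·20 + (-5)·(-3); 6·20 + (-1)·(-3)) = (-85, 123)
w3 = Hw2 = (-190, -633)
Ratio at component: -633 / 123 = -5.1463

λ ≈ -5.1463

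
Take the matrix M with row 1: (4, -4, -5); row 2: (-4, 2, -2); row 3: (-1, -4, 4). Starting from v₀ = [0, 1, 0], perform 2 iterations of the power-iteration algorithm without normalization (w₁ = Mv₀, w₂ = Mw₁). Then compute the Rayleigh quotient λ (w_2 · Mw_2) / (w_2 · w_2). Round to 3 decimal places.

5.840

w1 = Mv₀ = (-4, 2, -4)
w2 = Mw1 = (-4, 28, -20)
Mw2 = (-28, 112, -188)
w2·Mw2 = (-4)·(-28) + 28·112 + (-20)·(-188) = 7008; w2·w2 = (-4)·(-4) + 28·28 + (-20)·(-20) = 1200
λ ≈ 7008/1200 = 5.840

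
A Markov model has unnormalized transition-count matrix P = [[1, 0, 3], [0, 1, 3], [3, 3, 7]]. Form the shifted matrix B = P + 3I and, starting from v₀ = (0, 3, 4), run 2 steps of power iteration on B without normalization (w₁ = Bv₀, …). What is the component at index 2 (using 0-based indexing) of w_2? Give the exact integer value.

B = P + 3I has rows (4, 0, 3); (0, 4, 3); (3, 3, 10)
w1 = Bv₀ = (12, 24, 49)
w2 = Bw1 = (195, 243, 598)
Requested component of w2: 598

598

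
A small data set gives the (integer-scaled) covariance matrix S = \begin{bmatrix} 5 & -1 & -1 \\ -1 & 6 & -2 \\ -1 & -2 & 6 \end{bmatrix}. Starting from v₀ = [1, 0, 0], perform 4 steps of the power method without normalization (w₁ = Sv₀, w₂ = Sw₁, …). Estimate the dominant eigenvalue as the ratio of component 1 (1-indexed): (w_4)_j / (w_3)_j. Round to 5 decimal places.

w1 = Sv₀ = (5·1 + (-1)·0 + (-1)·0; (-1)·1 + 6·0 + (-2)·0; (-1)·1 + (-2)·0 + 6·0) = (5, -1, -1)
w2 = Sw1 = (5·5 + (-1)·(-1) + (-1)·(-1); (-1)·5 + 6·(-1) + (-2)·(-1); (-1)·5 + (-2)·(-1) + 6·(-1)) = (27, -9, -9)
w3 = Sw2 = (153, -63, -63)
w4 = Sw3 = (891, -405, -405)
Ratio at component: 891 / 153 = 5.82353

λ ≈ 5.82353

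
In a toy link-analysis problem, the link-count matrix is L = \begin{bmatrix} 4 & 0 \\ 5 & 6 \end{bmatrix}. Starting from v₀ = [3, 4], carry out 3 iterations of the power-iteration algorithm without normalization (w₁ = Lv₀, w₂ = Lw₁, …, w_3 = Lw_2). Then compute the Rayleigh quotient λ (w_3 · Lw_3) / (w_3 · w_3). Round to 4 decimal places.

λ ≈ 6.4565

w1 = Lv₀ = (4·3 + 0·4; 5·3 + 6·4) = (12, 39)
w2 = Lw1 = (4·12 + 0·39; 5·12 + 6·39) = (48, 294)
w3 = Lw2 = (192, 2004)
Lw3 = (768, 12984)
w3·Lw3 = 192·768 + 2004·12984 = 26167392; w3·w3 = 192·192 + 2004·2004 = 4052880
λ ≈ 26167392/4052880 = 6.4565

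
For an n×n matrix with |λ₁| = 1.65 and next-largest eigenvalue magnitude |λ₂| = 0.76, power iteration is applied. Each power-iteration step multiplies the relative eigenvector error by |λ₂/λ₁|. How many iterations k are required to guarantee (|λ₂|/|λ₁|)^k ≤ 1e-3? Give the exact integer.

9

|λ₂/λ₁| = 0.76/1.65 = 0.46061
Need k ≥ ln(1e-3) / ln(0.46061) = -6.9078 / -0.7752 ≈ 8.911
Smallest integer k satisfying the bound: 9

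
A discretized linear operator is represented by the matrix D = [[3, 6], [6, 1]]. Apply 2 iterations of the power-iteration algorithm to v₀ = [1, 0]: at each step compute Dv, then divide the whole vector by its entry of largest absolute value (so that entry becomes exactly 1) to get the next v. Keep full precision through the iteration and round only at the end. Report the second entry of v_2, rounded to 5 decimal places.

Dv0 = (3.000000, 6.000000); divide by 6.000000 → v1 = (0.500000, 1.000000)
Dv1 = (7.500000, 4.000000); divide by 7.500000 → v2 = (1.000000, 0.533333)
Requested entry of v2: 24/45 = 0.53333

0.53333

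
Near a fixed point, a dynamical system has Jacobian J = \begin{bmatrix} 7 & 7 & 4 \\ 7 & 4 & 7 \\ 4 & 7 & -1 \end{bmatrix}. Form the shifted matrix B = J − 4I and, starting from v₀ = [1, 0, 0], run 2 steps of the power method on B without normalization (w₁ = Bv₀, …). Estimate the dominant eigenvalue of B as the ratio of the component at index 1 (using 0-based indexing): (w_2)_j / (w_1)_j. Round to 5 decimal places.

B = J − 4I has rows (3, 7, 4); (7, 0, 7); (4, 7, -5)
w1 = Bv₀ = (3·1 + 7·0 + 4·0; 7·1 + 0·0 + 7·0; 4·1 + 7·0 + (-5)·0) = (3, 7, 4)
w2 = Bw1 = (3·3 + 7·7 + 4·4; 7·3 + 0·7 + 7·4; 4·3 + 7·7 + (-5)·4) = (74, 49, 41)
Ratio: 49/7 = 7.00000

μ ≈ 7.00000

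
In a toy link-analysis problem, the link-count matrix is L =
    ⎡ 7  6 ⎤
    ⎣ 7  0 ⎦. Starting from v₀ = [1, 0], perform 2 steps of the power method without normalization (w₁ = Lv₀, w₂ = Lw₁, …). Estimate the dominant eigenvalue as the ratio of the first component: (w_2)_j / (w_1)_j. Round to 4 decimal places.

w1 = Lv₀ = (7·1 + 6·0; 7·1 + 0·0) = (7, 7)
w2 = Lw1 = (7·7 + 6·7; 7·7 + 0·7) = (91, 49)
Ratio at component: 91 / 7 = 13.0000

13.0000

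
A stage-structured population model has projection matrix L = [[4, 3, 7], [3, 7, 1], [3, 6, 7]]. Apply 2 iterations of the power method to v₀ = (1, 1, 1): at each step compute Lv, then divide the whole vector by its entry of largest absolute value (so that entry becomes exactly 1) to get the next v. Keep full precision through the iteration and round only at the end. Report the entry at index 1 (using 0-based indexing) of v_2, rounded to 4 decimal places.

0.6136

Lv0 = (14.00000, 11.00000, 16.00000); divide by 16.00000 → v1 = (0.87500, 0.68750, 1.00000)
Lv1 = (12.56250, 8.43750, 13.75000); divide by 13.75000 → v2 = (0.91364, 0.61364, 1.00000)
Requested entry of v2: 135/220 = 0.6136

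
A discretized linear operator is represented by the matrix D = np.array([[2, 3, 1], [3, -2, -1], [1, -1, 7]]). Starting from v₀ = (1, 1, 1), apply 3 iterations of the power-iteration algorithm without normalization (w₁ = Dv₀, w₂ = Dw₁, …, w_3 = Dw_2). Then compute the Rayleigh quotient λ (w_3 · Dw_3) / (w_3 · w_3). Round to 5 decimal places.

λ ≈ 7.09756

w1 = Dv₀ = (2·1 + 3·1 + 1·1; 3·1 + (-2)·1 + (-1)·1; 1·1 + (-1)·1 + 7·1) = (6, 0, 7)
w2 = Dw1 = (2·6 + 3·0 + 1·7; 3·6 + (-2)·0 + (-1)·7; 1·6 + (-1)·0 + 7·7) = (19, 11, 55)
w3 = Dw2 = (126, -20, 393)
Dw3 = (585, 25, 2897)
w3·Dw3 = 126·585 + (-20)·25 + 393·2897 = 1211731; w3·w3 = 126·126 + (-20)·(-20) + 393·393 = 170725
λ ≈ 1211731/170725 = 7.09756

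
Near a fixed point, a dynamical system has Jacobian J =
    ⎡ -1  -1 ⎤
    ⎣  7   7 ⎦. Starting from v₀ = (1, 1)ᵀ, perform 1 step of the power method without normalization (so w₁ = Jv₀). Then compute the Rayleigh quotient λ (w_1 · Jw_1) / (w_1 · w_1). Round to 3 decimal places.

λ ≈ 6.000

w1 = Jv₀ = ((-1)·1 + (-1)·1; 7·1 + 7·1) = (-2, 14)
Jw1 = (-12, 84)
w1·Jw1 = (-2)·(-12) + 14·84 = 1200; w1·w1 = (-2)·(-2) + 14·14 = 200
λ ≈ 1200/200 = 6.000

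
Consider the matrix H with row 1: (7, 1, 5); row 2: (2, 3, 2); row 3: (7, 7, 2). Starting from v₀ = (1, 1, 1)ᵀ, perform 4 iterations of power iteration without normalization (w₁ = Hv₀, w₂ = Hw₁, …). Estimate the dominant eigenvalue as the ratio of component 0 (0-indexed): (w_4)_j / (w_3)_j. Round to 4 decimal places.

w1 = Hv₀ = (13, 7, 16)
w2 = Hw1 = (178, 79, 172)
w3 = Hw2 = (2185, 937, 2143)
w4 = Hw3 = (26947, 11467, 26140)
Ratio at component: 26947 / 2185 = 12.3327

λ ≈ 12.3327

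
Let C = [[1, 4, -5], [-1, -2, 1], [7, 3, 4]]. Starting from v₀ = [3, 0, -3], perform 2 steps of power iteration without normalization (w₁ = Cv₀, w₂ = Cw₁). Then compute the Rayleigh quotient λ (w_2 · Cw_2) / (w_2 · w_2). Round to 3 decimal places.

3.089

w1 = Cv₀ = (18, -6, 9)
w2 = Cw1 = (-51, 3, 144)
Cw2 = (-759, 189, 228)
w2·Cw2 = (-51)·(-759) + 3·189 + 144·228 = 72108; w2·w2 = (-51)·(-51) + 3·3 + 144·144 = 23346
λ ≈ 72108/23346 = 3.089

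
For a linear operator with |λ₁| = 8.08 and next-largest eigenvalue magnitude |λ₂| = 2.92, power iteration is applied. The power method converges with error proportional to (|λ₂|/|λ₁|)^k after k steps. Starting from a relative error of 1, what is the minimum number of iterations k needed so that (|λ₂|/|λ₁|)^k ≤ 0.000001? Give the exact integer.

|λ₂/λ₁| = 2.92/8.08 = 0.36139
Need k ≥ ln(0.000001) / ln(0.36139) = -13.8155 / -1.0178 ≈ 13.574
Smallest integer k satisfying the bound: 14

14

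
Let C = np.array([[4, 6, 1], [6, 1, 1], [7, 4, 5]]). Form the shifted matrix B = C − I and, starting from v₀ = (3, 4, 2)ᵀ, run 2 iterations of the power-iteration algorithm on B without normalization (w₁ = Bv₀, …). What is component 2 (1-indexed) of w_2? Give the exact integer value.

255

B = C − I has rows (3, 6, 1); (6, 0, 1); (7, 4, 4)
w1 = Bv₀ = (35, 20, 45)
w2 = Bw1 = (270, 255, 505)
Requested component of w2: 255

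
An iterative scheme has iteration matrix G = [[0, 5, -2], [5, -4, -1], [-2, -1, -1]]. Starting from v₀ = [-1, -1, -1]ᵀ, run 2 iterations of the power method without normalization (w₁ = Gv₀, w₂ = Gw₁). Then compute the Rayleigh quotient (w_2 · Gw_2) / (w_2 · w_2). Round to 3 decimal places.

w1 = Gv₀ = (-3, 0, 4)
w2 = Gw1 = (-8, -19, 2)
Gw2 = (-99, 34, 33)
w2·Gw2 = (-8)·(-99) + (-19)·34 + 2·33 = 212; w2·w2 = (-8)·(-8) + (-19)·(-19) + 2·2 = 429
λ ≈ 212/429 = 0.494

λ ≈ 0.494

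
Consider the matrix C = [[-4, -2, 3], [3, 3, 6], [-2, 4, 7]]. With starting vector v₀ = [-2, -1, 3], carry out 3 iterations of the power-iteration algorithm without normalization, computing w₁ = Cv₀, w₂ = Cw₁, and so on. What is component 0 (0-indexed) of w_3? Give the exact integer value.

w1 = Cv₀ = ((-4)·(-2) + (-2)·(-1) + 3·3; 3·(-2) + 3·(-1) + 6·3; (-2)·(-2) + 4·(-1) + 7·3) = (19, 9, 21)
w2 = Cw1 = ((-4)·19 + (-2)·9 + 3·21; 3·19 + 3·9 + 6·21; (-2)·19 + 4·9 + 7·21) = (-31, 210, 145)
w3 = Cw2 = (139, 1407, 1917)
The requested component of w3 is 139.

139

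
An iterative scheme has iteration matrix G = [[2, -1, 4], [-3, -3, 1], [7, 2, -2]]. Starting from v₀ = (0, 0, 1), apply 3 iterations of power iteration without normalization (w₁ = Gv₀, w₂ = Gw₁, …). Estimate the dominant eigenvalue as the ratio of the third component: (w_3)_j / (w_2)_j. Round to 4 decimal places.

w1 = Gv₀ = (2·0 + (-1)·0 + 4·1; (-3)·0 + (-3)·0 + 1·1; 7·0 + 2·0 + (-2)·1) = (4, 1, -2)
w2 = Gw1 = (2·4 + (-1)·1 + 4·(-2); (-3)·4 + (-3)·1 + 1·(-2); 7·4 + 2·1 + (-2)·(-2)) = (-1, -17, 34)
w3 = Gw2 = (151, 88, -109)
Ratio at component: -109 / 34 = -3.2059

-3.2059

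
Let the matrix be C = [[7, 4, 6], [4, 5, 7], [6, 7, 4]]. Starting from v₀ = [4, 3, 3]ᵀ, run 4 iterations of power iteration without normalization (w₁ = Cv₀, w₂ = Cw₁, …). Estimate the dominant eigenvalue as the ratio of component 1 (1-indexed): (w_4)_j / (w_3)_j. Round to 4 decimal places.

w1 = Cv₀ = (7·4 + 4·3 + 6·3; 4·4 + 5·3 + 7·3; 6·4 + 7·3 + 4·3) = (58, 52, 57)
w2 = Cw1 = (7·58 + 4·52 + 6·57; 4·58 + 5·52 + 7·57; 6·58 + 7·52 + 4·57) = (956, 891, 940)
w3 = Cw2 = (15896, 14859, 15733)
w4 = Cw3 = (265106, 248010, 262321)
Ratio at component: 265106 / 15896 = 16.6775

λ ≈ 16.6775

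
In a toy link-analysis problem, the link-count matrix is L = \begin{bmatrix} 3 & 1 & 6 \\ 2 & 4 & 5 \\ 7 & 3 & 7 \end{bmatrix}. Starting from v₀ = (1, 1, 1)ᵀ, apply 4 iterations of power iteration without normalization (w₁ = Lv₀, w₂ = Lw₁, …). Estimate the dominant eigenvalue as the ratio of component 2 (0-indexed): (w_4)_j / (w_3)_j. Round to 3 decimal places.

w1 = Lv₀ = (3·1 + 1·1 + 6·1; 2·1 + 4·1 + 5·1; 7·1 + 3·1 + 7·1) = (10, 11, 17)
w2 = Lw1 = (3·10 + 1·11 + 6·17; 2·10 + 4·11 + 5·17; 7·10 + 3·11 + 7·17) = (143, 149, 222)
w3 = Lw2 = (1910, 1992, 3002)
w4 = Lw3 = (25734, 26798, 40360)
Ratio at component: 40360 / 3002 = 13.444

13.444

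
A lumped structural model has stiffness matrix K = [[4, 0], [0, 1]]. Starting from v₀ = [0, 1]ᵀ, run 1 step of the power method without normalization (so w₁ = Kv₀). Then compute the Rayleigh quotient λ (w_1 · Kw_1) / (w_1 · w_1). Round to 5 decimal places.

w1 = Kv₀ = (4·0 + 0·1; 0·0 + 1·1) = (0, 1)
Kw1 = (0, 1)
w1·Kw1 = 0·0 + 1·1 = 1; w1·w1 = 0·0 + 1·1 = 1
λ ≈ 1/1 = 1.00000

1.00000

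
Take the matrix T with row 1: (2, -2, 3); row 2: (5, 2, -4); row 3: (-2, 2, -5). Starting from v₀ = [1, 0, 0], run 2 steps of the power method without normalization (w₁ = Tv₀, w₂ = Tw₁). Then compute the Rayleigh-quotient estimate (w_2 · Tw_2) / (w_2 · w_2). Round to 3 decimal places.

w1 = Tv₀ = (2·1 + (-2)·0 + 3·0; 5·1 + 2·0 + (-4)·0; (-2)·1 + 2·0 + (-5)·0) = (2, 5, -2)
w2 = Tw1 = (2·2 + (-2)·5 + 3·(-2); 5·2 + 2·5 + (-4)·(-2); (-2)·2 + 2·5 + (-5)·(-2)) = (-12, 28, 16)
Tw2 = (-32, -68, 0)
w2·Tw2 = (-12)·(-32) + 28·(-68) + 16·0 = -1520; w2·w2 = (-12)·(-12) + 28·28 + 16·16 = 1184
λ ≈ -1520/1184 = -1.284

-1.284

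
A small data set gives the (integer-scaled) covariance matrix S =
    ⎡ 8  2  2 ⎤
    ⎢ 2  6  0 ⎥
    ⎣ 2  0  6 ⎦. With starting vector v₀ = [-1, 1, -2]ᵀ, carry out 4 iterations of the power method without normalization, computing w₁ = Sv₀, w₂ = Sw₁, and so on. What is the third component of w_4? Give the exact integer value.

w1 = Sv₀ = (8·(-1) + 2·1 + 2·(-2); 2·(-1) + 6·1 + 0·(-2); 2·(-1) + 0·1 + 6·(-2)) = (-10, 4, -14)
w2 = Sw1 = (8·(-10) + 2·4 + 2·(-14); 2·(-10) + 6·4 + 0·(-14); 2·(-10) + 0·4 + 6·(-14)) = (-100, 4, -104)
w3 = Sw2 = (-1000, -176, -824)
w4 = Sw3 = (-10000, -3056, -6944)
The requested component of w4 is -6944.

-6944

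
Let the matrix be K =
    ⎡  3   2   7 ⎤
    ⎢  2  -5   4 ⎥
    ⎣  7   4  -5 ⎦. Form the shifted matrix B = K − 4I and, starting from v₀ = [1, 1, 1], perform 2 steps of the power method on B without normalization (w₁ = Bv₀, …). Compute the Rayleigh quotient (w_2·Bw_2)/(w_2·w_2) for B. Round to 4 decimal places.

B = K − 4I has rows (-1, 2, 7); (2, -9, 4); (7, 4, -9)
w1 = Bv₀ = (8, -3, 2)
w2 = Bw1 = (0, 51, 26)
Bw2 = (284, -355, -30)
w2·Bw2 = -18885; w2·w2 = 3277; μ ≈ -18885/3277 = -5.7629

μ ≈ -5.7629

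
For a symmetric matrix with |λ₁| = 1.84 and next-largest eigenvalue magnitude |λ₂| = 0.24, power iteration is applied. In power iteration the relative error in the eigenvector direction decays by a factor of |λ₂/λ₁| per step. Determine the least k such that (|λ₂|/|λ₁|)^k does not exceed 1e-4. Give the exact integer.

|λ₂/λ₁| = 0.24/1.84 = 0.13043
Need k ≥ ln(1e-4) / ln(0.13043) = -9.2103 / -2.0369 ≈ 4.522
Smallest integer k satisfying the bound: 5

5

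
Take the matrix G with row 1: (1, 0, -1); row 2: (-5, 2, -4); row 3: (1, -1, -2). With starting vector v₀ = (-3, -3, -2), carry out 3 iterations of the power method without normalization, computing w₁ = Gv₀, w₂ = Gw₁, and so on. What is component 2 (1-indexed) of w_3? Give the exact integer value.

175

w1 = Gv₀ = (1·(-3) + 0·(-3) + (-1)·(-2); (-5)·(-3) + 2·(-3) + (-4)·(-2); 1·(-3) + (-1)·(-3) + (-2)·(-2)) = (-1, 17, 4)
w2 = Gw1 = (1·(-1) + 0·17 + (-1)·4; (-5)·(-1) + 2·17 + (-4)·4; 1·(-1) + (-1)·17 + (-2)·4) = (-5, 23, -26)
w3 = Gw2 = (21, 175, 24)
The requested component of w3 is 175.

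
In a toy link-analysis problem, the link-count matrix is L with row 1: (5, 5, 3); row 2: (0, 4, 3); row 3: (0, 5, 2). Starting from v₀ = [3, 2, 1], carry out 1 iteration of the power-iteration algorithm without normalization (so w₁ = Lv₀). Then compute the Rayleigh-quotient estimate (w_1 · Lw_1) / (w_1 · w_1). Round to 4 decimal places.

7.9085

w1 = Lv₀ = (28, 11, 12)
Lw1 = (231, 80, 79)
w1·Lw1 = 28·231 + 11·80 + 12·79 = 8296; w1·w1 = 28·28 + 11·11 + 12·12 = 1049
λ ≈ 8296/1049 = 7.9085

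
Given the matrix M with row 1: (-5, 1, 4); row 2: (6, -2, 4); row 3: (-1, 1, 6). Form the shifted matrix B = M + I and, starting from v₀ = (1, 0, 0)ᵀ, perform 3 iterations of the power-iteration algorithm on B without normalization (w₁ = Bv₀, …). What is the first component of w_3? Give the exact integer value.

B = M + I has rows (-4, 1, 4); (6, -1, 4); (-1, 1, 7)
w1 = Bv₀ = (-4, 6, -1)
w2 = Bw1 = (18, -34, 3)
w3 = Bw2 = (-94, 154, -31)
Requested component of w3: -94

-94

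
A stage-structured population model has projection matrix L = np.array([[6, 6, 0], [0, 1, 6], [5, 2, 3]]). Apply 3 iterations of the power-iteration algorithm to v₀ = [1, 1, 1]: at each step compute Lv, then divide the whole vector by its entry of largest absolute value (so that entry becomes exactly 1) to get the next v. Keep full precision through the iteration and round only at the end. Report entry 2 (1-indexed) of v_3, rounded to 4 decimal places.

0.6363

Lv0 = (12.00000, 7.00000, 10.00000); divide by 12.00000 → v1 = (1.00000, 0.58333, 0.83333)
Lv1 = (9.50000, 5.58333, 8.66667); divide by 9.50000 → v2 = (1.00000, 0.58772, 0.91228)
Lv2 = (9.52632, 6.06140, 8.91228); divide by 9.52632 → v3 = (1.00000, 0.63628, 0.93554)
Requested entry of v3: 691/1086 = 0.6363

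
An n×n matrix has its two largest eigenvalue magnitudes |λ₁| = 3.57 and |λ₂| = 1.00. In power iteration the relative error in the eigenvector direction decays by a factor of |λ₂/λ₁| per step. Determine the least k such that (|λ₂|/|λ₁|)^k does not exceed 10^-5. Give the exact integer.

10

|λ₂/λ₁| = 1.00/3.57 = 0.28011
Need k ≥ ln(10^-5) / ln(0.28011) = -11.5129 / -1.2726 ≈ 9.047
Smallest integer k satisfying the bound: 10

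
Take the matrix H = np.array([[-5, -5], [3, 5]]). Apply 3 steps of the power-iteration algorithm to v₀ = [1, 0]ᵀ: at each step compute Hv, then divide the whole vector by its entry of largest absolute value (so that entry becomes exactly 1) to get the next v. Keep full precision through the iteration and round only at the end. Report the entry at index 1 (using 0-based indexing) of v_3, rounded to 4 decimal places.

-0.6000

Hv0 = (-5.00000, 3.00000); divide by -5.00000 → v1 = (1.00000, -0.60000)
Hv1 = (-2.00000, 0.00000); divide by -2.00000 → v2 = (1.00000, 0.00000)
Hv2 = (-5.00000, 3.00000); divide by -5.00000 → v3 = (1.00000, -0.60000)
Requested entry of v3: 30/-50 = -0.6000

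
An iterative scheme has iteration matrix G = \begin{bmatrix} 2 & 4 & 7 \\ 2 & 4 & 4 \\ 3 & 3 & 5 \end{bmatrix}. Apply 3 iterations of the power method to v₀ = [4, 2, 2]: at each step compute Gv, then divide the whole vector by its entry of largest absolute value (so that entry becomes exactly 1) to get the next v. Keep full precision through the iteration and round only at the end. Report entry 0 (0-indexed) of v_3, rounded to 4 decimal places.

1.0000

Gv0 = (30.00000, 24.00000, 28.00000); divide by 30.00000 → v1 = (1.00000, 0.80000, 0.93333)
Gv1 = (11.73333, 8.93333, 10.06667); divide by 11.73333 → v2 = (1.00000, 0.76136, 0.85795)
Gv2 = (11.05114, 8.47727, 9.57386); divide by 11.05114 → v3 = (1.00000, 0.76710, 0.86632)
Requested entry of v3: 3890/3890 = 1.0000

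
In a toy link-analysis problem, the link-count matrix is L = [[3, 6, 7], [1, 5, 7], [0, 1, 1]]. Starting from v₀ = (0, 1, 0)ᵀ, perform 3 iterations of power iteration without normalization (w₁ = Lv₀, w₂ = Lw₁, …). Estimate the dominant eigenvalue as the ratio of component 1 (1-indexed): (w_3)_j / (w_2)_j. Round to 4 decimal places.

7.9091

w1 = Lv₀ = (3·0 + 6·1 + 7·0; 1·0 + 5·1 + 7·0; 0·0 + 1·1 + 1·0) = (6, 5, 1)
w2 = Lw1 = (3·6 + 6·5 + 7·1; 1·6 + 5·5 + 7·1; 0·6 + 1·5 + 1·1) = (55, 38, 6)
w3 = Lw2 = (435, 287, 44)
Ratio at component: 435 / 55 = 7.9091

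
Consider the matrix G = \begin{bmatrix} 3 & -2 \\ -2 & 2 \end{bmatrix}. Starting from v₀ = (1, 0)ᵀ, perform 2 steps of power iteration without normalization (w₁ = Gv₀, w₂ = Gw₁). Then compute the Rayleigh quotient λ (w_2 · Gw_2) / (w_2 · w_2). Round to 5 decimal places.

w1 = Gv₀ = (3·1 + (-2)·0; (-2)·1 + 2·0) = (3, -2)
w2 = Gw1 = (3·3 + (-2)·(-2); (-2)·3 + 2·(-2)) = (13, -10)
Gw2 = (59, -46)
w2·Gw2 = 13·59 + (-10)·(-46) = 1227; w2·w2 = 13·13 + (-10)·(-10) = 269
λ ≈ 1227/269 = 4.56134

λ ≈ 4.56134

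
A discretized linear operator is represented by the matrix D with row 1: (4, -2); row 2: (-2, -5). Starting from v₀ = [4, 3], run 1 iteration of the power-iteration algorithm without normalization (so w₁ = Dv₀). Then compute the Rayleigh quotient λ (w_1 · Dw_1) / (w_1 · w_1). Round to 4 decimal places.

λ ≈ -2.1065

w1 = Dv₀ = (4·4 + (-2)·3; (-2)·4 + (-5)·3) = (10, -23)
Dw1 = (86, 95)
w1·Dw1 = 10·86 + (-23)·95 = -1325; w1·w1 = 10·10 + (-23)·(-23) = 629
λ ≈ -1325/629 = -2.1065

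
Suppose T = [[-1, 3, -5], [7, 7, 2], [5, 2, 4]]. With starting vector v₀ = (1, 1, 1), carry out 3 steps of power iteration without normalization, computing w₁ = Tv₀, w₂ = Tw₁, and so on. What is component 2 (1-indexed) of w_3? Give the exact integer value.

885

w1 = Tv₀ = ((-1)·1 + 3·1 + (-5)·1; 7·1 + 7·1 + 2·1; 5·1 + 2·1 + 4·1) = (-3, 16, 11)
w2 = Tw1 = ((-1)·(-3) + 3·16 + (-5)·11; 7·(-3) + 7·16 + 2·11; 5·(-3) + 2·16 + 4·11) = (-4, 113, 61)
w3 = Tw2 = (38, 885, 450)
The requested component of w3 is 885.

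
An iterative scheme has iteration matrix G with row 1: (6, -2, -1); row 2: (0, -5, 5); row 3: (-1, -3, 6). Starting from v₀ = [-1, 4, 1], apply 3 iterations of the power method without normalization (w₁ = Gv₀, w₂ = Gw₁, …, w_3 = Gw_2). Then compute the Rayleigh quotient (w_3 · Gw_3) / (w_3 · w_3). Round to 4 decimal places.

λ ≈ 5.3847

w1 = Gv₀ = (-15, -15, -5)
w2 = Gw1 = (-55, 50, 30)
w3 = Gw2 = (-460, -100, 85)
Gw3 = (-2645, 925, 1270)
w3·Gw3 = (-460)·(-2645) + (-100)·925 + 85·1270 = 1232150; w3·w3 = (-460)·(-460) + (-100)·(-100) + 85·85 = 228825
λ ≈ 1232150/228825 = 5.3847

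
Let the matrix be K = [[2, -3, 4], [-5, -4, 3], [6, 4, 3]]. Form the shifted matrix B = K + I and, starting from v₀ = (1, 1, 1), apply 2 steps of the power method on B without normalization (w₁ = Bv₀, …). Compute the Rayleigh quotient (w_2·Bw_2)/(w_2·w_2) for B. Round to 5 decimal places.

B = K + I has rows (3, -3, 4); (-5, -3, 3); (6, 4, 4)
w1 = Bv₀ = (3·1 + (-3)·1 + 4·1; (-5)·1 + (-3)·1 + 3·1; 6·1 + 4·1 + 4·1) = (4, -5, 14)
w2 = Bw1 = (3·4 + (-3)·(-5) + 4·14; (-5)·4 + (-3)·(-5) + 3·14; 6·4 + 4·(-5) + 4·14) = (83, 37, 60)
Bw2 = (378, -346, 886)
w2·Bw2 = 71732; w2·w2 = 11858; μ ≈ 71732/11858 = 6.04925

μ ≈ 6.04925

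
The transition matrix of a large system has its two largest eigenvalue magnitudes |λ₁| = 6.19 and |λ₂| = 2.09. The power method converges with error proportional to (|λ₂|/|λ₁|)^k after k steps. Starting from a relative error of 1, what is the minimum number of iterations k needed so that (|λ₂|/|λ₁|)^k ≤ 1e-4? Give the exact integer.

|λ₂/λ₁| = 2.09/6.19 = 0.33764
Need k ≥ ln(1e-4) / ln(0.33764) = -9.2103 / -1.0858 ≈ 8.483
Smallest integer k satisfying the bound: 9

9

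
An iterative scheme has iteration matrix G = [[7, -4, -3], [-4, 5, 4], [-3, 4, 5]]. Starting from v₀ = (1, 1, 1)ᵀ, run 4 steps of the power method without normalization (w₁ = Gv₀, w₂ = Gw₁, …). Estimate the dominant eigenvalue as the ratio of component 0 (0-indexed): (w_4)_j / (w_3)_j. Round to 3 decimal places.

λ ≈ 13.647

w1 = Gv₀ = (0, 5, 6)
w2 = Gw1 = (-38, 49, 50)
w3 = Gw2 = (-612, 597, 560)
w4 = Gw3 = (-8352, 7673, 7024)
Ratio at component: -8352 / -612 = 13.647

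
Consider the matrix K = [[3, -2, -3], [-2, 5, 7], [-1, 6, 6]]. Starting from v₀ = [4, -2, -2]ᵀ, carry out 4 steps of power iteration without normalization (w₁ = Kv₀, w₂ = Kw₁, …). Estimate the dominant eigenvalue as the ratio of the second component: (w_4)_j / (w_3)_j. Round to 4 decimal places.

12.7456

w1 = Kv₀ = (22, -32, -28)
w2 = Kw1 = (214, -400, -382)
w3 = Kw2 = (2588, -5102, -4906)
w4 = Kw3 = (32686, -65028, -62636)
Ratio at component: -65028 / -5102 = 12.7456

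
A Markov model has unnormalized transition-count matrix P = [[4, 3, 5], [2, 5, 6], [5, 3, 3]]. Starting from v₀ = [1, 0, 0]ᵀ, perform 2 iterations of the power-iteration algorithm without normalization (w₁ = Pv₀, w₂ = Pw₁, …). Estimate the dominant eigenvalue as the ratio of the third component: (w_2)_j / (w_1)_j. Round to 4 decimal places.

8.2000

w1 = Pv₀ = (4·1 + 3·0 + 5·0; 2·1 + 5·0 + 6·0; 5·1 + 3·0 + 3·0) = (4, 2, 5)
w2 = Pw1 = (4·4 + 3·2 + 5·5; 2·4 + 5·2 + 6·5; 5·4 + 3·2 + 3·5) = (47, 48, 41)
Ratio at component: 41 / 5 = 8.2000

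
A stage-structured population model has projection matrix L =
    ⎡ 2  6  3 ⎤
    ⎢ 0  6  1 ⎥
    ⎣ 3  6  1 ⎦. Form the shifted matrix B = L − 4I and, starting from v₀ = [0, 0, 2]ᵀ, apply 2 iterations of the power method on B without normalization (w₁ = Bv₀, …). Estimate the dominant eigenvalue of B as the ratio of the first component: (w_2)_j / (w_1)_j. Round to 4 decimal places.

B = L − 4I has rows (-2, 6, 3); (0, 2, 1); (3, 6, -3)
w1 = Bv₀ = (6, 2, -6)
w2 = Bw1 = (-18, -2, 48)
Ratio: -18/6 = -3.0000

μ ≈ -3.0000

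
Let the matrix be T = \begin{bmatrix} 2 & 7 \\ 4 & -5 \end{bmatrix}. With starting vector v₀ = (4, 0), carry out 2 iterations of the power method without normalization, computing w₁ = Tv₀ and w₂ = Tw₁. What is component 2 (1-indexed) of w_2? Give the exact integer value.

w1 = Tv₀ = (2·4 + 7·0; 4·4 + (-5)·0) = (8, 16)
w2 = Tw1 = (2·8 + 7·16; 4·8 + (-5)·16) = (128, -48)
The requested component of w2 is -48.

-48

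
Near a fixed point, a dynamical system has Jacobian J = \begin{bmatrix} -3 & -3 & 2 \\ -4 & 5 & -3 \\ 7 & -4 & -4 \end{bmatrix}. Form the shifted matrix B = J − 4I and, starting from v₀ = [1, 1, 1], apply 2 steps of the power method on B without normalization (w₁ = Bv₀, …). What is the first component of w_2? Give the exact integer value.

B = J − 4I has rows (-7, -3, 2); (-4, 1, -3); (7, -4, -8)
w1 = Bv₀ = (-8, -6, -5)
w2 = Bw1 = (64, 41, 8)
Requested component of w2: 64

64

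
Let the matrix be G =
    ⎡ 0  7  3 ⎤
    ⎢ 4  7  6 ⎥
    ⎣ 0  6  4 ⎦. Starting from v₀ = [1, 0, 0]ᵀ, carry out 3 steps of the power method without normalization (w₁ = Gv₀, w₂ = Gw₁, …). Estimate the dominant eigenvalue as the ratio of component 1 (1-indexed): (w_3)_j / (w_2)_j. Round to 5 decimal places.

λ ≈ 9.57143

w1 = Gv₀ = (0·1 + 7·0 + 3·0; 4·1 + 7·0 + 6·0; 0·1 + 6·0 + 4·0) = (0, 4, 0)
w2 = Gw1 = (0·0 + 7·4 + 3·0; 4·0 + 7·4 + 6·0; 0·0 + 6·4 + 4·0) = (28, 28, 24)
w3 = Gw2 = (268, 452, 264)
Ratio at component: 268 / 28 = 9.57143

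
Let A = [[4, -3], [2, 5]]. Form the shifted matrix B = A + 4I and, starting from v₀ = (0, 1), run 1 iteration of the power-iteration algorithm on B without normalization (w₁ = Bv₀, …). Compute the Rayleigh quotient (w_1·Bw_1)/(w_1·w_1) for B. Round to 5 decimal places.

9.20000

B = A + 4I has rows (8, -3); (2, 9)
w1 = Bv₀ = (-3, 9)
Bw1 = (-51, 75)
w1·Bw1 = 828; w1·w1 = 90; μ ≈ 828/90 = 9.20000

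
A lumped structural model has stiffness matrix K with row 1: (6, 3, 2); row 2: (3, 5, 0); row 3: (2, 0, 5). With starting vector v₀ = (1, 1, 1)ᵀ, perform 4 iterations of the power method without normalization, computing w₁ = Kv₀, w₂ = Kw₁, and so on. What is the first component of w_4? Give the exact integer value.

8759

w1 = Kv₀ = (11, 8, 7)
w2 = Kw1 = (104, 73, 57)
w3 = Kw2 = (957, 677, 493)
w4 = Kw3 = (8759, 6256, 4379)
The requested component of w4 is 8759.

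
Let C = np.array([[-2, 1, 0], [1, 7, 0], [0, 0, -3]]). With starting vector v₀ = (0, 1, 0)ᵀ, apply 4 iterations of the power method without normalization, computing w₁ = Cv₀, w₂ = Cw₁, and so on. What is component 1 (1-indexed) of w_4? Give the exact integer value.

275

w1 = Cv₀ = (1, 7, 0)
w2 = Cw1 = (5, 50, 0)
w3 = Cw2 = (40, 355, 0)
w4 = Cw3 = (275, 2525, 0)
The requested component of w4 is 275.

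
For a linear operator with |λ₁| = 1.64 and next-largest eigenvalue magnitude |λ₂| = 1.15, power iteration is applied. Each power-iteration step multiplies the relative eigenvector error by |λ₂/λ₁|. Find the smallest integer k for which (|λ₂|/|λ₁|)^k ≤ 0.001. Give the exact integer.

|λ₂/λ₁| = 1.15/1.64 = 0.70122
Need k ≥ ln(0.001) / ln(0.70122) = -6.9078 / -0.3549 ≈ 19.462
Smallest integer k satisfying the bound: 20

20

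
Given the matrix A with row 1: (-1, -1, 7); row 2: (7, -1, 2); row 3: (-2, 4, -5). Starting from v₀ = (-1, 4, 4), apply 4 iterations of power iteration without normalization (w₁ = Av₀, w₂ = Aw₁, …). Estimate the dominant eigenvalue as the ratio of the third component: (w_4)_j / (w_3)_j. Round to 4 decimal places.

w1 = Av₀ = (25, -3, -2)
w2 = Aw1 = (-36, 174, -52)
w3 = Aw2 = (-502, -530, 1028)
w4 = Aw3 = (8228, -928, -6256)
Ratio at component: -6256 / 1028 = -6.0856

λ ≈ -6.0856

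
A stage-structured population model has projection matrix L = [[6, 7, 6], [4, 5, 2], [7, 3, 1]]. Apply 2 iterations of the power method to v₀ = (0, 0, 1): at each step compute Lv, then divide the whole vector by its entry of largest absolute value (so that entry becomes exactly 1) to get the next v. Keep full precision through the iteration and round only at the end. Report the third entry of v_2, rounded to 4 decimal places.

0.8750

Lv0 = (6.00000, 2.00000, 1.00000); divide by 6.00000 → v1 = (1.00000, 0.33333, 0.16667)
Lv1 = (9.33333, 6.00000, 8.16667); divide by 9.33333 → v2 = (1.00000, 0.64286, 0.87500)
Requested entry of v2: 49/56 = 0.8750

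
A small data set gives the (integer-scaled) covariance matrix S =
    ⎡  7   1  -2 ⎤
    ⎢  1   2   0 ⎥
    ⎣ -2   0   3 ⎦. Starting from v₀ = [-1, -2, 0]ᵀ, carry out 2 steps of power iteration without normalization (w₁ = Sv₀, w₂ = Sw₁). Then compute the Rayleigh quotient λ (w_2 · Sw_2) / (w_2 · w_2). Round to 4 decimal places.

λ ≈ 7.9049

w1 = Sv₀ = (-9, -5, 2)
w2 = Sw1 = (-72, -19, 24)
Sw2 = (-571, -110, 216)
w2·Sw2 = (-72)·(-571) + (-19)·(-110) + 24·216 = 48386; w2·w2 = (-72)·(-72) + (-19)·(-19) + 24·24 = 6121
λ ≈ 48386/6121 = 7.9049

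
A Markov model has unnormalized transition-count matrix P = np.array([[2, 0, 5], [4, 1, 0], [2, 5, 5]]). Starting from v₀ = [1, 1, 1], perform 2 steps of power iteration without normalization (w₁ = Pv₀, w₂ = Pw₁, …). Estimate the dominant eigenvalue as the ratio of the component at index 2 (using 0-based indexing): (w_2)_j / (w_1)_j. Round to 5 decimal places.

8.25000

w1 = Pv₀ = (2·1 + 0·1 + 5·1; 4·1 + 1·1 + 0·1; 2·1 + 5·1 + 5·1) = (7, 5, 12)
w2 = Pw1 = (2·7 + 0·5 + 5·12; 4·7 + 1·5 + 0·12; 2·7 + 5·5 + 5·12) = (74, 33, 99)
Ratio at component: 99 / 12 = 8.25000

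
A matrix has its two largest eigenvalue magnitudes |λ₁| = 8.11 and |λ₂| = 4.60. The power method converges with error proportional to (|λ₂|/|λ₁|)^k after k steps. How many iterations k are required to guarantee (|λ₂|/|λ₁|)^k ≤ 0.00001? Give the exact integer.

21

|λ₂/λ₁| = 4.60/8.11 = 0.56720
Need k ≥ ln(0.00001) / ln(0.56720) = -11.5129 / -0.5670 ≈ 20.303
Smallest integer k satisfying the bound: 21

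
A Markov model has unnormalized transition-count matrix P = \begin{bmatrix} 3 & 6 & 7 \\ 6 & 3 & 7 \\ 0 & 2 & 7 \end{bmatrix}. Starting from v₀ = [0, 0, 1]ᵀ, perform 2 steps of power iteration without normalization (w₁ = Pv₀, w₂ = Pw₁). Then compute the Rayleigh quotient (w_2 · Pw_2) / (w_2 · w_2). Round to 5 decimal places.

w1 = Pv₀ = (3·0 + 6·0 + 7·1; 6·0 + 3·0 + 7·1; 0·0 + 2·0 + 7·1) = (7, 7, 7)
w2 = Pw1 = (3·7 + 6·7 + 7·7; 6·7 + 3·7 + 7·7; 0·7 + 2·7 + 7·7) = (112, 112, 63)
Pw2 = (1449, 1449, 665)
w2·Pw2 = 112·1449 + 112·1449 + 63·665 = 366471; w2·w2 = 112·112 + 112·112 + 63·63 = 29057
λ ≈ 366471/29057 = 12.61214

λ ≈ 12.61214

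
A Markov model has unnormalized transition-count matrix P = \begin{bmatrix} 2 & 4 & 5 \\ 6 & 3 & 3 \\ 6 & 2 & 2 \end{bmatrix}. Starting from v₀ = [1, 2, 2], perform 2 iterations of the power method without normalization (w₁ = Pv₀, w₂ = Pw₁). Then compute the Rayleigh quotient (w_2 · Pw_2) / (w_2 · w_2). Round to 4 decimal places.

w1 = Pv₀ = (20, 18, 14)
w2 = Pw1 = (182, 216, 184)
Pw2 = (2148, 2292, 1892)
w2·Pw2 = 182·2148 + 216·2292 + 184·1892 = 1234136; w2·w2 = 182·182 + 216·216 + 184·184 = 113636
λ ≈ 1234136/113636 = 10.8604

λ ≈ 10.8604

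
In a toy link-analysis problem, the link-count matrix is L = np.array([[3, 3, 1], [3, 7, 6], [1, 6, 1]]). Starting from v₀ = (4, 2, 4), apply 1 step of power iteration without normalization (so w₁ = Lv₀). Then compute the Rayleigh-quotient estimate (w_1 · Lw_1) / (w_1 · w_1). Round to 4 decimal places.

λ ≈ 11.4752

w1 = Lv₀ = (3·4 + 3·2 + 1·4; 3·4 + 7·2 + 6·4; 1·4 + 6·2 + 1·4) = (22, 50, 20)
Lw1 = (236, 536, 342)
w1·Lw1 = 22·236 + 50·536 + 20·342 = 38832; w1·w1 = 22·22 + 50·50 + 20·20 = 3384
λ ≈ 38832/3384 = 11.4752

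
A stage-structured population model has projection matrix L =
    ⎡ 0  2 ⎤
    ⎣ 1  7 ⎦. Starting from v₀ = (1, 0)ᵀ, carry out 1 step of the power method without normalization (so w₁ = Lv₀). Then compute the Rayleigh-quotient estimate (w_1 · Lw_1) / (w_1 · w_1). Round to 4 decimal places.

w1 = Lv₀ = (0, 1)
Lw1 = (2, 7)
w1·Lw1 = 0·2 + 1·7 = 7; w1·w1 = 0·0 + 1·1 = 1
λ ≈ 7/1 = 7.0000

7.0000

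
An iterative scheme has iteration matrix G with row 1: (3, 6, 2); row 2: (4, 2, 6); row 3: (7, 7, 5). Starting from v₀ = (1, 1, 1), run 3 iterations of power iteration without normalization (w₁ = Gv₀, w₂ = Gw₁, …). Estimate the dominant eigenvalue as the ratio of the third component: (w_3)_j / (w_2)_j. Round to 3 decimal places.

w1 = Gv₀ = (3·1 + 6·1 + 2·1; 4·1 + 2·1 + 6·1; 7·1 + 7·1 + 5·1) = (11, 12, 19)
w2 = Gw1 = (3·11 + 6·12 + 2·19; 4·11 + 2·12 + 6·19; 7·11 + 7·12 + 5·19) = (143, 182, 256)
w3 = Gw2 = (2033, 2472, 3555)
Ratio at component: 3555 / 256 = 13.887

λ ≈ 13.887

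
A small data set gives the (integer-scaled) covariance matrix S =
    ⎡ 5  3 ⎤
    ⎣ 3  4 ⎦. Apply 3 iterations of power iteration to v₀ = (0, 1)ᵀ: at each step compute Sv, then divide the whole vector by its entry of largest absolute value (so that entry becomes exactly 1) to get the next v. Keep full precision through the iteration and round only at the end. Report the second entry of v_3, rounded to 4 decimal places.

0.8619

Sv0 = (3.00000, 4.00000); divide by 4.00000 → v1 = (0.75000, 1.00000)
Sv1 = (6.75000, 6.25000); divide by 6.75000 → v2 = (1.00000, 0.92593)
Sv2 = (7.77778, 6.70370); divide by 7.77778 → v3 = (1.00000, 0.86190)
Requested entry of v3: 181/210 = 0.8619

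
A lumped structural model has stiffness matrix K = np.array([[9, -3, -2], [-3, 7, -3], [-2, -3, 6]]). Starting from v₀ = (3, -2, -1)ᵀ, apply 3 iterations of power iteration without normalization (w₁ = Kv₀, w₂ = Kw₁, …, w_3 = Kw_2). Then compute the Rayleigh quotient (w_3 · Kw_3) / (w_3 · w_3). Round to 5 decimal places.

w1 = Kv₀ = (9·3 + (-3)·(-2) + (-2)·(-1); (-3)·3 + 7·(-2) + (-3)·(-1); (-2)·3 + (-3)·(-2) + 6·(-1)) = (35, -20, -6)
w2 = Kw1 = (9·35 + (-3)·(-20) + (-2)·(-6); (-3)·35 + 7·(-20) + (-3)·(-6); (-2)·35 + (-3)·(-20) + 6·(-6)) = (387, -227, -46)
w3 = Kw2 = (4256, -2612, -369)
Kw3 = (46878, -29945, -2890)
w3·Kw3 = 4256·46878 + (-2612)·(-29945) + (-369)·(-2890) = 278795518; w3·w3 = 4256·4256 + (-2612)·(-2612) + (-369)·(-369) = 25072241
λ ≈ 278795518/25072241 = 11.11969

11.11969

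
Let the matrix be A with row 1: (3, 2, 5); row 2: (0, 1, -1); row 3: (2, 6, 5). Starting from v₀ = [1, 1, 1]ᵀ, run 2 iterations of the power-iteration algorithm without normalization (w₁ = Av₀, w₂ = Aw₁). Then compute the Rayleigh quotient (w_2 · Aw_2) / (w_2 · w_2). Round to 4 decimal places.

w1 = Av₀ = (3·1 + 2·1 + 5·1; 0·1 + 1·1 + (-1)·1; 2·1 + 6·1 + 5·1) = (10, 0, 13)
w2 = Aw1 = (3·10 + 2·0 + 5·13; 0·10 + 1·0 + (-1)·13; 2·10 + 6·0 + 5·13) = (95, -13, 85)
Aw2 = (684, -98, 537)
w2·Aw2 = 95·684 + (-13)·(-98) + 85·537 = 111899; w2·w2 = 95·95 + (-13)·(-13) + 85·85 = 16419
λ ≈ 111899/16419 = 6.8152

6.8152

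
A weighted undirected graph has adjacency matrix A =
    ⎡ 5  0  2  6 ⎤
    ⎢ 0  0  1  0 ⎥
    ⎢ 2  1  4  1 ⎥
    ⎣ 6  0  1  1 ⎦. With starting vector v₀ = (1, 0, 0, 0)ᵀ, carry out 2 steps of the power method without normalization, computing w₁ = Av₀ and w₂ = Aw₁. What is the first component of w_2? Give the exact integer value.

w1 = Av₀ = (5, 0, 2, 6)
w2 = Aw1 = (65, 2, 24, 38)
The requested component of w2 is 65.

65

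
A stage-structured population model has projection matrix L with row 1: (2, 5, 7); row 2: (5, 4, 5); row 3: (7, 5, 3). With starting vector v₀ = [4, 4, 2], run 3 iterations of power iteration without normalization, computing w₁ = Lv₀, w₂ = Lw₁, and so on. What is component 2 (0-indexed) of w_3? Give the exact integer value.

w1 = Lv₀ = (2·4 + 5·4 + 7·2; 5·4 + 4·4 + 5·2; 7·4 + 5·4 + 3·2) = (42, 46, 54)
w2 = Lw1 = (2·42 + 5·46 + 7·54; 5·42 + 4·46 + 5·54; 7·42 + 5·46 + 3·54) = (692, 664, 686)
w3 = Lw2 = (9506, 9546, 10222)
The requested component of w3 is 10222.

10222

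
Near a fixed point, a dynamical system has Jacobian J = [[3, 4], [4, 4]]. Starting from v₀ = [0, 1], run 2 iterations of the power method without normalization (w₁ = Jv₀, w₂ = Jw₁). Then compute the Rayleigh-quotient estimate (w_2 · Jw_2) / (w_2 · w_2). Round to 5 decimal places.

λ ≈ 7.53097

w1 = Jv₀ = (3·0 + 4·1; 4·0 + 4·1) = (4, 4)
w2 = Jw1 = (3·4 + 4·4; 4·4 + 4·4) = (28, 32)
Jw2 = (212, 240)
w2·Jw2 = 28·212 + 32·240 = 13616; w2·w2 = 28·28 + 32·32 = 1808
λ ≈ 13616/1808 = 7.53097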